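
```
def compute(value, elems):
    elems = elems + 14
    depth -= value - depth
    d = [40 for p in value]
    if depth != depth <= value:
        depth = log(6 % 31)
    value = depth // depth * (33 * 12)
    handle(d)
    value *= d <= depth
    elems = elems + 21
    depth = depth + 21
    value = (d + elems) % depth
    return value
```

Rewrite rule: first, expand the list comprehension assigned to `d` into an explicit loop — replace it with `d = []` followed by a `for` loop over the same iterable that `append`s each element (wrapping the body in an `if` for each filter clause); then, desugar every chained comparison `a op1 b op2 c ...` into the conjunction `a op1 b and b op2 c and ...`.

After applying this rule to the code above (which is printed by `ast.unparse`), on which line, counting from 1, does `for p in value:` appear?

5

Transformed code:
def compute(value, elems):
    elems = elems + 14
    depth -= value - depth
    d = []
    for p in value:
        d.append(40)
    if depth != depth and depth <= value:
        depth = log(6 % 31)
    value = depth // depth * (33 * 12)
    handle(d)
    value *= d <= depth
    elems = elems + 21
    depth = depth + 21
    value = (d + elems) % depth
    return value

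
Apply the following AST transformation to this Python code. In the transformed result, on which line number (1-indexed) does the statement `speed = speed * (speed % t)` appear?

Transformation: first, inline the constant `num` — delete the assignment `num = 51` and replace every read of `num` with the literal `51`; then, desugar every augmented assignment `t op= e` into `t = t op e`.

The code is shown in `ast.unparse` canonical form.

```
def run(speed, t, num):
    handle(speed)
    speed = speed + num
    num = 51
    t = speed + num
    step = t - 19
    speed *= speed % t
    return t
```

6

Transformed code:
def run(speed, t, num):
    handle(speed)
    speed = speed + 51
    t = speed + 51
    step = t - 19
    speed = speed * (speed % t)
    return t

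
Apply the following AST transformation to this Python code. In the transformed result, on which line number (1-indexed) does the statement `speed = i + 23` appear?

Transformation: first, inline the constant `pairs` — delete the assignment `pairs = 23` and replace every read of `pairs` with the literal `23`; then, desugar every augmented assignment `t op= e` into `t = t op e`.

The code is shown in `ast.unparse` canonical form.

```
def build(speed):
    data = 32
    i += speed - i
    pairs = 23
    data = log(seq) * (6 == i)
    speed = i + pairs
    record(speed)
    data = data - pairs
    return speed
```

5

Transformed code:
def build(speed):
    data = 32
    i = i + (speed - i)
    data = log(seq) * (6 == i)
    speed = i + 23
    record(speed)
    data = data - 23
    return speed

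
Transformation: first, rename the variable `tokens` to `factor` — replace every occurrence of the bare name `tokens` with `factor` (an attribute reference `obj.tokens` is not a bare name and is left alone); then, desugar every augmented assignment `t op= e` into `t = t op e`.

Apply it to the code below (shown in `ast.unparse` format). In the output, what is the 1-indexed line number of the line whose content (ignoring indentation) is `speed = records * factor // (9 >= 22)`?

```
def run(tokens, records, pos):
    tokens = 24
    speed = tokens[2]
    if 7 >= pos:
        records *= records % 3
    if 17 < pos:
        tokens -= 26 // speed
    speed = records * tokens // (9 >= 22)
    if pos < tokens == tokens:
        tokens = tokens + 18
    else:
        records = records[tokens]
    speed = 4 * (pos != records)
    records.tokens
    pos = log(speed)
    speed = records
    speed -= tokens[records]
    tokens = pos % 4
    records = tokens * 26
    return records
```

8

Transformed code:
def run(factor, records, pos):
    factor = 24
    speed = factor[2]
    if 7 >= pos:
        records = records * (records % 3)
    if 17 < pos:
        factor = factor - 26 // speed
    speed = records * factor // (9 >= 22)
    if pos < factor == factor:
        factor = factor + 18
    else:
        records = records[factor]
    speed = 4 * (pos != records)
    records.tokens
    pos = log(speed)
    speed = records
    speed = speed - factor[records]
    factor = pos % 4
    records = factor * 26
    return records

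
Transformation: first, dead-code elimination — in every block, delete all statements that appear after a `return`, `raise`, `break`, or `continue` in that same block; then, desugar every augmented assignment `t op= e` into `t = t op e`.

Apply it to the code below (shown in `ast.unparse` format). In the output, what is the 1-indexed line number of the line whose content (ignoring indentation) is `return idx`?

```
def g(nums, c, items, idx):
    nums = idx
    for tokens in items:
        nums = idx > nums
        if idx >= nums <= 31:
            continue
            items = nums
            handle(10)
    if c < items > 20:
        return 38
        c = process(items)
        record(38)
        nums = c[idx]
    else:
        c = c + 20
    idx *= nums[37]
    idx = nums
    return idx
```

Transformed code:
def g(nums, c, items, idx):
    nums = idx
    for tokens in items:
        nums = idx > nums
        if idx >= nums <= 31:
            continue
    if c < items > 20:
        return 38
    else:
        c = c + 20
    idx = idx * nums[37]
    idx = nums
    return idx

13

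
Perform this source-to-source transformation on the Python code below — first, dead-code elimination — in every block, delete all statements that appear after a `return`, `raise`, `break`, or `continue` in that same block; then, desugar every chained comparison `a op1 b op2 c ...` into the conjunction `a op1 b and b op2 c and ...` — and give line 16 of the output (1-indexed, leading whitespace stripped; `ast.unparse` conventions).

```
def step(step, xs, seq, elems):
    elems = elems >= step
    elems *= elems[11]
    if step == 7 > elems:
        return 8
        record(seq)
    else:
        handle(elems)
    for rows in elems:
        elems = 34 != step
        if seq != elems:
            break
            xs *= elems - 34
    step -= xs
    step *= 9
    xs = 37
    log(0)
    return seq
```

return seq

Transformed code:
def step(step, xs, seq, elems):
    elems = elems >= step
    elems *= elems[11]
    if step == 7 and 7 > elems:
        return 8
    else:
        handle(elems)
    for rows in elems:
        elems = 34 != step
        if seq != elems:
            break
    step -= xs
    step *= 9
    xs = 37
    log(0)
    return seq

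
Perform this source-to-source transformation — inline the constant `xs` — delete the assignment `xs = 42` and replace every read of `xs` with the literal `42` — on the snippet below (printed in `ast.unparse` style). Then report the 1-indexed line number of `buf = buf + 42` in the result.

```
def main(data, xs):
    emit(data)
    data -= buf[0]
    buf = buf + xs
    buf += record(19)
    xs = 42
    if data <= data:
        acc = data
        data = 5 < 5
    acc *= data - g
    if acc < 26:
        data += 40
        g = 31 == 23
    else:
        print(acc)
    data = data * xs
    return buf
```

Transformed code:
def main(data, xs):
    emit(data)
    data -= buf[0]
    buf = buf + 42
    buf += record(19)
    if data <= data:
        acc = data
        data = 5 < 5
    acc *= data - g
    if acc < 26:
        data += 40
        g = 31 == 23
    else:
        print(acc)
    data = data * 42
    return buf

4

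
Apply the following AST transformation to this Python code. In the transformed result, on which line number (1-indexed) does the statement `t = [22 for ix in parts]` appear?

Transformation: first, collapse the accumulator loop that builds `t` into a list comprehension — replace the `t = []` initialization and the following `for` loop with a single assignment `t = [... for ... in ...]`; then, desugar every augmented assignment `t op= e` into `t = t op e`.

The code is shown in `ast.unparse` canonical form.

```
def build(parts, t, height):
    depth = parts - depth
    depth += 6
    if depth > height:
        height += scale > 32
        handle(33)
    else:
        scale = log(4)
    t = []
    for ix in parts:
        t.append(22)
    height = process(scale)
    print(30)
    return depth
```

9

Transformed code:
def build(parts, t, height):
    depth = parts - depth
    depth = depth + 6
    if depth > height:
        height = height + (scale > 32)
        handle(33)
    else:
        scale = log(4)
    t = [22 for ix in parts]
    height = process(scale)
    print(30)
    return depth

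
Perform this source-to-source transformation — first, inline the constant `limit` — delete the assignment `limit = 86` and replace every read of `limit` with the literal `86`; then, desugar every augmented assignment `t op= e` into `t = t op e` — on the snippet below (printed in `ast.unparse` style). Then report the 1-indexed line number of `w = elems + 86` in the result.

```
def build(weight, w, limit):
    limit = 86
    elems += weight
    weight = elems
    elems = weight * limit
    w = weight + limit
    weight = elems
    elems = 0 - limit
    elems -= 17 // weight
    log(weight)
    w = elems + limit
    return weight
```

10

Transformed code:
def build(weight, w, limit):
    elems = elems + weight
    weight = elems
    elems = weight * 86
    w = weight + 86
    weight = elems
    elems = 0 - 86
    elems = elems - 17 // weight
    log(weight)
    w = elems + 86
    return weight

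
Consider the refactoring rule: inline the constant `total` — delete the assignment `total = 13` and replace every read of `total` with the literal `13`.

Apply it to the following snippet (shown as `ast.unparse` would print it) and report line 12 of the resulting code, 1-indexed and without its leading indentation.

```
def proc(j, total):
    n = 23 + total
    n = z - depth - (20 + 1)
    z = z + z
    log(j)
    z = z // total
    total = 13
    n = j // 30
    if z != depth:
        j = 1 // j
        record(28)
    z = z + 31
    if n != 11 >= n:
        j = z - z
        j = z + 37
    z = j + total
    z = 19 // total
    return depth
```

if n != 11 >= n:

Transformed code:
def proc(j, total):
    n = 23 + 13
    n = z - depth - (20 + 1)
    z = z + z
    log(j)
    z = z // 13
    n = j // 30
    if z != depth:
        j = 1 // j
        record(28)
    z = z + 31
    if n != 11 >= n:
        j = z - z
        j = z + 37
    z = j + 13
    z = 19 // 13
    return depth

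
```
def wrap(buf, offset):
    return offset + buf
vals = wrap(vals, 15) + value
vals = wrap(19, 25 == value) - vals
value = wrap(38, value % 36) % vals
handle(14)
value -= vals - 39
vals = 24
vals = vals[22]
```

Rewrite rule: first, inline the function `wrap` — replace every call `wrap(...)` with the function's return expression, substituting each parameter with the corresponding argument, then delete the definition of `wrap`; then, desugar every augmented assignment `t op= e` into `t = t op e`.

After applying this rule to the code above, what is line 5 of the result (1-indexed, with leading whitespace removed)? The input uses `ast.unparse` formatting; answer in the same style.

Transformed code:
vals = 15 + vals + value
vals = (25 == value) + 19 - vals
value = (value % 36 + 38) % vals
handle(14)
value = value - (vals - 39)
vals = 24
vals = vals[22]

value = value - (vals - 39)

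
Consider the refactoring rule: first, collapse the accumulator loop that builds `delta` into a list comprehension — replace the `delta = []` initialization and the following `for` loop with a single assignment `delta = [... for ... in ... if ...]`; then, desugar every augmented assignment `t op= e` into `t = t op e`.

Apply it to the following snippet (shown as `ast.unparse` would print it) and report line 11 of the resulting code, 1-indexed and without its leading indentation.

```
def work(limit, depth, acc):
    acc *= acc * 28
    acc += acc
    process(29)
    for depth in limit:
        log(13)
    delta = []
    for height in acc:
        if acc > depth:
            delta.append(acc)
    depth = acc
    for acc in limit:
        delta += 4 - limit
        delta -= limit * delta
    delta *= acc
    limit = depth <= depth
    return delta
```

Transformed code:
def work(limit, depth, acc):
    acc = acc * (acc * 28)
    acc = acc + acc
    process(29)
    for depth in limit:
        log(13)
    delta = [acc for height in acc if acc > depth]
    depth = acc
    for acc in limit:
        delta = delta + (4 - limit)
        delta = delta - limit * delta
    delta = delta * acc
    limit = depth <= depth
    return delta

delta = delta - limit * delta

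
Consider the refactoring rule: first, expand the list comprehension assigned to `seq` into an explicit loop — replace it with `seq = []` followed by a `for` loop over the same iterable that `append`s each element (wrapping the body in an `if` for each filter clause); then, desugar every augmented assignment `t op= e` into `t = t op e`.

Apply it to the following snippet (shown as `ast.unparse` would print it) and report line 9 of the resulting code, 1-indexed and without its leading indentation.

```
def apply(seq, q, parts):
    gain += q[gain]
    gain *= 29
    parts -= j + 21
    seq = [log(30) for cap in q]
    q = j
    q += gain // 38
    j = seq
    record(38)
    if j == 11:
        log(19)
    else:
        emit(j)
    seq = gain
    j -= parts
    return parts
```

Transformed code:
def apply(seq, q, parts):
    gain = gain + q[gain]
    gain = gain * 29
    parts = parts - (j + 21)
    seq = []
    for cap in q:
        seq.append(log(30))
    q = j
    q = q + gain // 38
    j = seq
    record(38)
    if j == 11:
        log(19)
    else:
        emit(j)
    seq = gain
    j = j - parts
    return parts

q = q + gain // 38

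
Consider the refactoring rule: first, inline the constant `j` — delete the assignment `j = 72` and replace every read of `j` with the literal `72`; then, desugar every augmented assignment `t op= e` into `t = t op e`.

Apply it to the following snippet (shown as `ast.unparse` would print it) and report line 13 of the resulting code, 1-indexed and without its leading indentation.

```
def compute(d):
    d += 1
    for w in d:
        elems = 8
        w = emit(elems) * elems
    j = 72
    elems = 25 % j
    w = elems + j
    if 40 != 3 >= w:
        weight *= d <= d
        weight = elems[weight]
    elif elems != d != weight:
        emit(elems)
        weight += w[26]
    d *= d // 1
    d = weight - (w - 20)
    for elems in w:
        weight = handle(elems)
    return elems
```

Transformed code:
def compute(d):
    d = d + 1
    for w in d:
        elems = 8
        w = emit(elems) * elems
    elems = 25 % 72
    w = elems + 72
    if 40 != 3 >= w:
        weight = weight * (d <= d)
        weight = elems[weight]
    elif elems != d != weight:
        emit(elems)
        weight = weight + w[26]
    d = d * (d // 1)
    d = weight - (w - 20)
    for elems in w:
        weight = handle(elems)
    return elems

weight = weight + w[26]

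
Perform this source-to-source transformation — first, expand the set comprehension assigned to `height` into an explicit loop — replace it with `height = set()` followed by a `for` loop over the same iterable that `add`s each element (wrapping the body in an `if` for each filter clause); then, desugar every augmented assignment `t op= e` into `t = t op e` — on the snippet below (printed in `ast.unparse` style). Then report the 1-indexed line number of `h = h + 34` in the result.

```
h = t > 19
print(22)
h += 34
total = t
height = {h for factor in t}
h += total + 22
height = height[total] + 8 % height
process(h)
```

Transformed code:
h = t > 19
print(22)
h = h + 34
total = t
height = set()
for factor in t:
    height.add(h)
h = h + (total + 22)
height = height[total] + 8 % height
process(h)

3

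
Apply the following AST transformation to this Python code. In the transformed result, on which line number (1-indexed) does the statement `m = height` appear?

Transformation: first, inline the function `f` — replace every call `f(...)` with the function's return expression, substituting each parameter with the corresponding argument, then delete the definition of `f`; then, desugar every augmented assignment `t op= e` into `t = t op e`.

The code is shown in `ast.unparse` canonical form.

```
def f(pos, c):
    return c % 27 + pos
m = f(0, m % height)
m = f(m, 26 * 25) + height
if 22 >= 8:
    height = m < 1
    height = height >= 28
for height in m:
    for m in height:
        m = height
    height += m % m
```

8

Transformed code:
m = m % height % 27 + 0
m = 26 * 25 % 27 + m + height
if 22 >= 8:
    height = m < 1
    height = height >= 28
for height in m:
    for m in height:
        m = height
    height = height + m % m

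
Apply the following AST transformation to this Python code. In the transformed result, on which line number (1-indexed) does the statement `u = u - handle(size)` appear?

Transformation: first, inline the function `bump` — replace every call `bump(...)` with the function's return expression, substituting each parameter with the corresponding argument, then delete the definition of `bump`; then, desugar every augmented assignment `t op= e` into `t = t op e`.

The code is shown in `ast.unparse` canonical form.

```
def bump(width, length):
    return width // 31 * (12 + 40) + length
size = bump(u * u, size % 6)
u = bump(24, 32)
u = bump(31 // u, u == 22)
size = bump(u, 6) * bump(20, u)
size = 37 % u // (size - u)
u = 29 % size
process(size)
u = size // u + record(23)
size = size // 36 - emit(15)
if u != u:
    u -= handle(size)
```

Transformed code:
size = u * u // 31 * (12 + 40) + size % 6
u = 24 // 31 * (12 + 40) + 32
u = 31 // u // 31 * (12 + 40) + (u == 22)
size = (u // 31 * (12 + 40) + 6) * (20 // 31 * (12 + 40) + u)
size = 37 % u // (size - u)
u = 29 % size
process(size)
u = size // u + record(23)
size = size // 36 - emit(15)
if u != u:
    u = u - handle(size)

11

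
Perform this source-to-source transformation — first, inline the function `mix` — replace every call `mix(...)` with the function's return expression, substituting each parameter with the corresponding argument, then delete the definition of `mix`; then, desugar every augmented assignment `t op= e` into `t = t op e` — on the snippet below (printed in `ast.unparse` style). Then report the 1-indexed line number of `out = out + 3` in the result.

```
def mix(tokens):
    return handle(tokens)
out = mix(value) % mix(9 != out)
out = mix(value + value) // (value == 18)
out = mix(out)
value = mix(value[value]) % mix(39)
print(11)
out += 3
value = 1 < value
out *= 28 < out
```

6

Transformed code:
out = handle(value) % handle(9 != out)
out = handle(value + value) // (value == 18)
out = handle(out)
value = handle(value[value]) % handle(39)
print(11)
out = out + 3
value = 1 < value
out = out * (28 < out)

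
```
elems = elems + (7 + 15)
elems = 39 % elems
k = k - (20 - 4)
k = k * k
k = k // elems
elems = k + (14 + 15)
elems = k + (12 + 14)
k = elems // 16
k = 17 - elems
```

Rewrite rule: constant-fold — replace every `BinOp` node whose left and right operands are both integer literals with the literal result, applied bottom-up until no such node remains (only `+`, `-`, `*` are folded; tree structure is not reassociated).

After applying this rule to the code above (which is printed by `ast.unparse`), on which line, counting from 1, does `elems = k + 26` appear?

Transformed code:
elems = elems + 22
elems = 39 % elems
k = k - 16
k = k * k
k = k // elems
elems = k + 29
elems = k + 26
k = elems // 16
k = 17 - elems

7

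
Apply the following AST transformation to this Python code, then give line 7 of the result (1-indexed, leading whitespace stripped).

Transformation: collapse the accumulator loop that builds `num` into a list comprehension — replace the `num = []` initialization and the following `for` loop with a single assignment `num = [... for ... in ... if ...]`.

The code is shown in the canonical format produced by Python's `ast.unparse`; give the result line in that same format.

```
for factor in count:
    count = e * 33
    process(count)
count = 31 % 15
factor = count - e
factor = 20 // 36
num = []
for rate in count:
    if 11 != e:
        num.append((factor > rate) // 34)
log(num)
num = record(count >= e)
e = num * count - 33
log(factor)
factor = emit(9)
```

Transformed code:
for factor in count:
    count = e * 33
    process(count)
count = 31 % 15
factor = count - e
factor = 20 // 36
num = [(factor > rate) // 34 for rate in count if 11 != e]
log(num)
num = record(count >= e)
e = num * count - 33
log(factor)
factor = emit(9)

num = [(factor > rate) // 34 for rate in count if 11 != e]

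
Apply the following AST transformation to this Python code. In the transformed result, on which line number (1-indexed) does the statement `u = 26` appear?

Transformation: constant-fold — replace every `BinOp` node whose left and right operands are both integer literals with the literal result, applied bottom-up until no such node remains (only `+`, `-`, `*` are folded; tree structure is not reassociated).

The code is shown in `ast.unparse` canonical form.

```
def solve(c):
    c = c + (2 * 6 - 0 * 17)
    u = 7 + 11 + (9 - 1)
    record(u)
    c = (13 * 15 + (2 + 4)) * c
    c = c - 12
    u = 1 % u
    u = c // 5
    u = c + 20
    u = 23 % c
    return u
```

3

Transformed code:
def solve(c):
    c = c + 12
    u = 26
    record(u)
    c = 201 * c
    c = c - 12
    u = 1 % u
    u = c // 5
    u = c + 20
    u = 23 % c
    return u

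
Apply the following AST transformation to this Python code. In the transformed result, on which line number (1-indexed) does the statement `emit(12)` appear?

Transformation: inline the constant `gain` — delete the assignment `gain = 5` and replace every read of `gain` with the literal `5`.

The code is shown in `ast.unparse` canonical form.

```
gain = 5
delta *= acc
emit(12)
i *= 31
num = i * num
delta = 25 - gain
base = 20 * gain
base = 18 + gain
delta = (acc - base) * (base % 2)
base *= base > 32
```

2

Transformed code:
delta *= acc
emit(12)
i *= 31
num = i * num
delta = 25 - 5
base = 20 * 5
base = 18 + 5
delta = (acc - base) * (base % 2)
base *= base > 32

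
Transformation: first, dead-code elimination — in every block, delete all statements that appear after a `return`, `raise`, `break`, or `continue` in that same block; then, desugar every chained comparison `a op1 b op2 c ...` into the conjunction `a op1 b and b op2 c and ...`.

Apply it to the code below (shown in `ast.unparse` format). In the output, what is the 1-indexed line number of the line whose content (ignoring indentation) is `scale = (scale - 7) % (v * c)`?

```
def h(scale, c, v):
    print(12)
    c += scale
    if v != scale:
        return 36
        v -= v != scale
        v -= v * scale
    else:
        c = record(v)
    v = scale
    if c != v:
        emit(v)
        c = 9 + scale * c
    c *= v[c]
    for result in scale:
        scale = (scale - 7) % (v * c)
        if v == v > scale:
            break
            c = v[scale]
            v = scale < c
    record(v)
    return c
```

Transformed code:
def h(scale, c, v):
    print(12)
    c += scale
    if v != scale:
        return 36
    else:
        c = record(v)
    v = scale
    if c != v:
        emit(v)
        c = 9 + scale * c
    c *= v[c]
    for result in scale:
        scale = (scale - 7) % (v * c)
        if v == v and v > scale:
            break
    record(v)
    return c

14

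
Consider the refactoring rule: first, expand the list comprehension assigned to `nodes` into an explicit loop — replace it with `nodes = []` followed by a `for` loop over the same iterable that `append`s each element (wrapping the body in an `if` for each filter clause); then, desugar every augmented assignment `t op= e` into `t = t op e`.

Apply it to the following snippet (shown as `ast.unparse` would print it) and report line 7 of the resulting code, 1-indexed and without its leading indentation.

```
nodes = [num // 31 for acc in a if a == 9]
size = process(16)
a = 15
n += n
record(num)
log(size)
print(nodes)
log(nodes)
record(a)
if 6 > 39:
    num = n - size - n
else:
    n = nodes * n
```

Transformed code:
nodes = []
for acc in a:
    if a == 9:
        nodes.append(num // 31)
size = process(16)
a = 15
n = n + n
record(num)
log(size)
print(nodes)
log(nodes)
record(a)
if 6 > 39:
    num = n - size - n
else:
    n = nodes * n

n = n + n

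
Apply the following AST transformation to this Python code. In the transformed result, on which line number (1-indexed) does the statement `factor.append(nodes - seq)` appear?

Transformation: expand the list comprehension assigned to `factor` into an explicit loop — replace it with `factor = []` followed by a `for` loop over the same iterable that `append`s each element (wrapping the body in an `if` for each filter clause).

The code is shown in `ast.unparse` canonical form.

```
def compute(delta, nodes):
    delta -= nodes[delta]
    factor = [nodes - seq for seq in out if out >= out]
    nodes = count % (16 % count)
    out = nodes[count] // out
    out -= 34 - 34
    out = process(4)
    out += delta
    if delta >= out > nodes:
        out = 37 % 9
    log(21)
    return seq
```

Transformed code:
def compute(delta, nodes):
    delta -= nodes[delta]
    factor = []
    for seq in out:
        if out >= out:
            factor.append(nodes - seq)
    nodes = count % (16 % count)
    out = nodes[count] // out
    out -= 34 - 34
    out = process(4)
    out += delta
    if delta >= out > nodes:
        out = 37 % 9
    log(21)
    return seq

6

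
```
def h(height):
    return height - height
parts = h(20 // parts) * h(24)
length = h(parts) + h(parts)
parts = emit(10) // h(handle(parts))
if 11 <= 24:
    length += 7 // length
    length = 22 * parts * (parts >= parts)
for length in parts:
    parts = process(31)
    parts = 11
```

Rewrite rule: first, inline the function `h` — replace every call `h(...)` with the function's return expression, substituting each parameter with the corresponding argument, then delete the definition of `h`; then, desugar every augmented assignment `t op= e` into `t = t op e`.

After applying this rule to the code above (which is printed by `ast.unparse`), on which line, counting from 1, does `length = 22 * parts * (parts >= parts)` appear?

6

Transformed code:
parts = (20 // parts - 20 // parts) * (24 - 24)
length = parts - parts + (parts - parts)
parts = emit(10) // (handle(parts) - handle(parts))
if 11 <= 24:
    length = length + 7 // length
    length = 22 * parts * (parts >= parts)
for length in parts:
    parts = process(31)
    parts = 11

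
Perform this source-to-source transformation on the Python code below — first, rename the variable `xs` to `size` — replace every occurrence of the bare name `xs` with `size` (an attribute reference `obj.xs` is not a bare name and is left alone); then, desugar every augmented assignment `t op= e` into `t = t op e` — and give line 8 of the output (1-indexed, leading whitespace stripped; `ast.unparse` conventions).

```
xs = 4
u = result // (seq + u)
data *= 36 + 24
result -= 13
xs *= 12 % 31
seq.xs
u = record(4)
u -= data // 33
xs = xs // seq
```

Transformed code:
size = 4
u = result // (seq + u)
data = data * (36 + 24)
result = result - 13
size = size * (12 % 31)
seq.xs
u = record(4)
u = u - data // 33
size = size // seq

u = u - data // 33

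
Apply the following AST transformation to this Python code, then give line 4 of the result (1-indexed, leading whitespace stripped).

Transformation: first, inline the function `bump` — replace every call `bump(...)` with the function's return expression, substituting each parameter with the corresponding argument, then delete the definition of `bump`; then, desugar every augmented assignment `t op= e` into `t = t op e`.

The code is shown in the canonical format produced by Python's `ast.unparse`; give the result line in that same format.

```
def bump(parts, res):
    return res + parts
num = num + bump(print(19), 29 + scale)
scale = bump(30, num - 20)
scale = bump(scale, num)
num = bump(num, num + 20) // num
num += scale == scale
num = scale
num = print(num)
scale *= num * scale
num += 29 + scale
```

num = (num + 20 + num) // num

Transformed code:
num = num + (29 + scale + print(19))
scale = num - 20 + 30
scale = num + scale
num = (num + 20 + num) // num
num = num + (scale == scale)
num = scale
num = print(num)
scale = scale * (num * scale)
num = num + (29 + scale)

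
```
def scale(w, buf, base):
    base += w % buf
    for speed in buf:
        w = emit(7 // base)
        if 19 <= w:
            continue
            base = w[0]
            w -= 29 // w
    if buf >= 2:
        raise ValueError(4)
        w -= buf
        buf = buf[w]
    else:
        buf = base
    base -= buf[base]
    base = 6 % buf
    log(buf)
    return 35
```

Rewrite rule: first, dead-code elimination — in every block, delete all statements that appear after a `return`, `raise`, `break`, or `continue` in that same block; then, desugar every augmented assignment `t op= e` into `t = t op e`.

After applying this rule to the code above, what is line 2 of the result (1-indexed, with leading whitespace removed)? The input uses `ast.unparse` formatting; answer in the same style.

Transformed code:
def scale(w, buf, base):
    base = base + w % buf
    for speed in buf:
        w = emit(7 // base)
        if 19 <= w:
            continue
    if buf >= 2:
        raise ValueError(4)
    else:
        buf = base
    base = base - buf[base]
    base = 6 % buf
    log(buf)
    return 35

base = base + w % buf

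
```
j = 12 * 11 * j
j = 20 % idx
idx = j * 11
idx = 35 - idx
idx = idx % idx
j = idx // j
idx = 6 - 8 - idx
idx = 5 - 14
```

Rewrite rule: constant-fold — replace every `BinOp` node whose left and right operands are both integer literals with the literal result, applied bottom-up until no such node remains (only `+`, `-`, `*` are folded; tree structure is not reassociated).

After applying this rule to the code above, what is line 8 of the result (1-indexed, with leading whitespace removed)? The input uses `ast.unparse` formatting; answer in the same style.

idx = -9

Transformed code:
j = 132 * j
j = 20 % idx
idx = j * 11
idx = 35 - idx
idx = idx % idx
j = idx // j
idx = -2 - idx
idx = -9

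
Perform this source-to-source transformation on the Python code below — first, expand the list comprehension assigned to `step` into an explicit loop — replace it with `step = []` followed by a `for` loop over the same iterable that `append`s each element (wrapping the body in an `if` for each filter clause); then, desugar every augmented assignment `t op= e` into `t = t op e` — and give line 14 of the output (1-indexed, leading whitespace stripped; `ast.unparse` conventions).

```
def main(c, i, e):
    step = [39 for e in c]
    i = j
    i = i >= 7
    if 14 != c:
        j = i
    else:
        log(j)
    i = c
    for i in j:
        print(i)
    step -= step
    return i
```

step = step - step

Transformed code:
def main(c, i, e):
    step = []
    for e in c:
        step.append(39)
    i = j
    i = i >= 7
    if 14 != c:
        j = i
    else:
        log(j)
    i = c
    for i in j:
        print(i)
    step = step - step
    return i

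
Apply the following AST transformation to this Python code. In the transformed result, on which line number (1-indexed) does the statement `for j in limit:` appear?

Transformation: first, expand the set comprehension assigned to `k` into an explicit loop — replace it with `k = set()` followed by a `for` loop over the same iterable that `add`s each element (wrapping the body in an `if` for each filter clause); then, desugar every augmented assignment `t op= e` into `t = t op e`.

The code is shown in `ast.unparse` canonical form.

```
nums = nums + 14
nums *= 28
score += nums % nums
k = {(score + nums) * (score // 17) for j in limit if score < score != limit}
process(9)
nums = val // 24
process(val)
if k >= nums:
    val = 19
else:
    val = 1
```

5

Transformed code:
nums = nums + 14
nums = nums * 28
score = score + nums % nums
k = set()
for j in limit:
    if score < score != limit:
        k.add((score + nums) * (score // 17))
process(9)
nums = val // 24
process(val)
if k >= nums:
    val = 19
else:
    val = 1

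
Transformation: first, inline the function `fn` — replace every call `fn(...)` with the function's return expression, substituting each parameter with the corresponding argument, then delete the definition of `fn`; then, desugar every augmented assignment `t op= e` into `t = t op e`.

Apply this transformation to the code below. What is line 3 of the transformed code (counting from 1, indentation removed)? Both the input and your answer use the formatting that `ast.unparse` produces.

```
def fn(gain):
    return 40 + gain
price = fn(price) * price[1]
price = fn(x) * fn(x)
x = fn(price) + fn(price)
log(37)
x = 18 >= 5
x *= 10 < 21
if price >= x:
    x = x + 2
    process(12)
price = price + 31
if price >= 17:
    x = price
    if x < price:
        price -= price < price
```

x = 40 + price + (40 + price)

Transformed code:
price = (40 + price) * price[1]
price = (40 + x) * (40 + x)
x = 40 + price + (40 + price)
log(37)
x = 18 >= 5
x = x * (10 < 21)
if price >= x:
    x = x + 2
    process(12)
price = price + 31
if price >= 17:
    x = price
    if x < price:
        price = price - (price < price)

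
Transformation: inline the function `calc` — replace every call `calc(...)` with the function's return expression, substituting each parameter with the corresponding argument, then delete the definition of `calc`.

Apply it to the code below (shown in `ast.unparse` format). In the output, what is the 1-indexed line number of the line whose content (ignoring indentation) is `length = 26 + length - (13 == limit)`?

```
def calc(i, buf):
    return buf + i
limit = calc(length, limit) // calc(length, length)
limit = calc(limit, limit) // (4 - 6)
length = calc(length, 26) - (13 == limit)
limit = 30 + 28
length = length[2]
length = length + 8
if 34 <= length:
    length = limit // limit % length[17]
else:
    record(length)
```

3

Transformed code:
limit = (limit + length) // (length + length)
limit = (limit + limit) // (4 - 6)
length = 26 + length - (13 == limit)
limit = 30 + 28
length = length[2]
length = length + 8
if 34 <= length:
    length = limit // limit % length[17]
else:
    record(length)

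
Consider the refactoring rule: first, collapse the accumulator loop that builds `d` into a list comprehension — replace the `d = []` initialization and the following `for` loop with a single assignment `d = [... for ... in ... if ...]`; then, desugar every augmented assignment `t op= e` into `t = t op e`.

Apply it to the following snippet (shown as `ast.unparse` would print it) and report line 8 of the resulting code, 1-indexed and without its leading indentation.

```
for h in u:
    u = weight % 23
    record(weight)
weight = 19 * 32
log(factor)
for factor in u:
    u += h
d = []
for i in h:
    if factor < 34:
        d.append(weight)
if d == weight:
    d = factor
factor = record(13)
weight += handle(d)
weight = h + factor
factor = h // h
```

Transformed code:
for h in u:
    u = weight % 23
    record(weight)
weight = 19 * 32
log(factor)
for factor in u:
    u = u + h
d = [weight for i in h if factor < 34]
if d == weight:
    d = factor
factor = record(13)
weight = weight + handle(d)
weight = h + factor
factor = h // h

d = [weight for i in h if factor < 34]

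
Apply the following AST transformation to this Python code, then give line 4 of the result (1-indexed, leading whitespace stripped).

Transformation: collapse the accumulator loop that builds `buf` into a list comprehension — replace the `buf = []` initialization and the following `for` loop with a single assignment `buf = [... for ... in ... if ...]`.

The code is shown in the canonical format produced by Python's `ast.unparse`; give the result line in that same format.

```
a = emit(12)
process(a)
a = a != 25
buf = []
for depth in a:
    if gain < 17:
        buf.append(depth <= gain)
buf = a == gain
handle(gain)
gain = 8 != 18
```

Transformed code:
a = emit(12)
process(a)
a = a != 25
buf = [depth <= gain for depth in a if gain < 17]
buf = a == gain
handle(gain)
gain = 8 != 18

buf = [depth <= gain for depth in a if gain < 17]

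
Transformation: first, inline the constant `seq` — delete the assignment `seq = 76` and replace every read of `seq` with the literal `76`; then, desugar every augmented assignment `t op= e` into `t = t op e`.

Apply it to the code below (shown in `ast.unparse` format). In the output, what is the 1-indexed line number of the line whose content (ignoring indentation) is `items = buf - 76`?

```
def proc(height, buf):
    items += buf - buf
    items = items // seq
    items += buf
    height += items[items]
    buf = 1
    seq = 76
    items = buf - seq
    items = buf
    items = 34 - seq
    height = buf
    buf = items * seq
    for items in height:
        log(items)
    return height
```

Transformed code:
def proc(height, buf):
    items = items + (buf - buf)
    items = items // 76
    items = items + buf
    height = height + items[items]
    buf = 1
    items = buf - 76
    items = buf
    items = 34 - 76
    height = buf
    buf = items * 76
    for items in height:
        log(items)
    return height

7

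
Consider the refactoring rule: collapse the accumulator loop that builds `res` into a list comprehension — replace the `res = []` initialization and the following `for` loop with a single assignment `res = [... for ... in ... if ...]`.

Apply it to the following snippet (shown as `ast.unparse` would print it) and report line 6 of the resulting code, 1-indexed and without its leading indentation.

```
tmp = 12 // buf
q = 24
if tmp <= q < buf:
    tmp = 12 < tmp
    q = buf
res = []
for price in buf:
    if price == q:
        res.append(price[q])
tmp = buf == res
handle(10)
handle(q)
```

Transformed code:
tmp = 12 // buf
q = 24
if tmp <= q < buf:
    tmp = 12 < tmp
    q = buf
res = [price[q] for price in buf if price == q]
tmp = buf == res
handle(10)
handle(q)

res = [price[q] for price in buf if price == q]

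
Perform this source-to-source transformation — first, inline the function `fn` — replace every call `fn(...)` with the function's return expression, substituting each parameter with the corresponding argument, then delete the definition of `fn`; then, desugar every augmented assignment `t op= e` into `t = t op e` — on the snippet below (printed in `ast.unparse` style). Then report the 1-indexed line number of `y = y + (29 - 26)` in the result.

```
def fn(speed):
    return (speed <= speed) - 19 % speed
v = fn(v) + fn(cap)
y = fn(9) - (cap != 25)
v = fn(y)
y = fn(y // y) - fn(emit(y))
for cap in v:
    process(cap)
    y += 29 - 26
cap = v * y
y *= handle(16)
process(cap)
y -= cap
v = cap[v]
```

7

Transformed code:
v = (v <= v) - 19 % v + ((cap <= cap) - 19 % cap)
y = (9 <= 9) - 19 % 9 - (cap != 25)
v = (y <= y) - 19 % y
y = (y // y <= y // y) - 19 % (y // y) - ((emit(y) <= emit(y)) - 19 % emit(y))
for cap in v:
    process(cap)
    y = y + (29 - 26)
cap = v * y
y = y * handle(16)
process(cap)
y = y - cap
v = cap[v]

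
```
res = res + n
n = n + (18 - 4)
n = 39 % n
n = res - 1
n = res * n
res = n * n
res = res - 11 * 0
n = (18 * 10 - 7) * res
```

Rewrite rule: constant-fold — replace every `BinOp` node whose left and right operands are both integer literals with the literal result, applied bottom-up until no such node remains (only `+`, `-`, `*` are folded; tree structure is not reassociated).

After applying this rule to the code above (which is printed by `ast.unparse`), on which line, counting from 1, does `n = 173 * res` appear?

8

Transformed code:
res = res + n
n = n + 14
n = 39 % n
n = res - 1
n = res * n
res = n * n
res = res - 0
n = 173 * res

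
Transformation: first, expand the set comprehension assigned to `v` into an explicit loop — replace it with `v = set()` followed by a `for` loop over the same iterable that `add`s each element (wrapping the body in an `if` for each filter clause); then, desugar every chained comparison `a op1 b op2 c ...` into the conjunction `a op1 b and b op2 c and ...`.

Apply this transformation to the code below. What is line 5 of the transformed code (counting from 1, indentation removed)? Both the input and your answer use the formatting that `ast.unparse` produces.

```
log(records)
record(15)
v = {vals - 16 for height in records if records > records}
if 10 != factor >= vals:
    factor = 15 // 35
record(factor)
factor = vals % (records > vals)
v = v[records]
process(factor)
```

Transformed code:
log(records)
record(15)
v = set()
for height in records:
    if records > records:
        v.add(vals - 16)
if 10 != factor and factor >= vals:
    factor = 15 // 35
record(factor)
factor = vals % (records > vals)
v = v[records]
process(factor)

if records > records: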